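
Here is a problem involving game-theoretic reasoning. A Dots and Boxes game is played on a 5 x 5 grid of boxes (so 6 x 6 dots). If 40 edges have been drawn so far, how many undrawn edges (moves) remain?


Grid: 5 x 5 boxes, i.e. 6 rows and 6 columns of dots.
Horizontal edges: (rows + 1) * cols = 6 * 5 = 30
Vertical edges: rows * (cols + 1) = 5 * 6 = 30
Total edges: 30 + 30 = 60
Edges drawn: 40
Remaining: 60 - 40 = 20

20


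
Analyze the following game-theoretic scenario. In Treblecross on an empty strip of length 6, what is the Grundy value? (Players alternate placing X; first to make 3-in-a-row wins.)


Treblecross: place X on empty cells; 3-in-a-row wins.
Playing within two cells of an existing X lets the opponent win at once, so sensible play treats the cells i-2..i+2 around each X as dead. The player left with no safe cell loses, so this is a normal-play take-away game on strips of safe cells.
Placing X at cell i (0-indexed) of a strip of k safe cells leaves independent strips of sizes max(0, i-2) and max(0, k-i-3). Hence G(k) = mex{ G(max(0,i-2)) XOR G(max(0,k-i-3)) : 0 <= i < k }, with G(0) = 0.
G(1): splits (0,0):0^0=0 -> mex({0}) = 1
G(2): splits (0,0):0^0=0 -> mex({0}) = 1
G(3): splits (0,0):0^0=0 -> mex({0}) = 1
G(4): splits (0,1):0^1=1 (0,0):0^0=0 -> mex({0, 1}) = 2
G(5): splits (0,2):0^1=1 (0,1):0^1=1 (0,0):0^0=0 -> mex({0, 1}) = 2
G(6) = mex({1}) = 0
Therefore G(6) = 0.

0


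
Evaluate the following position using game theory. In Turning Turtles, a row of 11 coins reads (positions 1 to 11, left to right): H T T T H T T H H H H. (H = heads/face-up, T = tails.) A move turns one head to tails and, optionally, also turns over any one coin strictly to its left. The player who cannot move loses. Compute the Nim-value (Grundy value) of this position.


Coins: H T T T H T T H H H H
Key fact: a single head at position k behaves exactly like a Nim heap of size k (turning it to T and optionally flipping a coin at j < k corresponds to moving the heap from k to j, or to 0), and heads combine as a disjunctive sum (two heads at the same place would cancel, matching j XOR j = 0). So the Nim-value is the XOR of the 1-indexed positions of the heads.
Face-up positions (1-indexed): [1, 5, 8, 9, 10, 11]
XOR 0 with 1: 0 XOR 1 = 1
XOR 1 with 5: 1 XOR 5 = 4
XOR 4 with 8: 4 XOR 8 = 12
XOR 12 with 9: 12 XOR 9 = 5
XOR 5 with 10: 5 XOR 10 = 15
XOR 15 with 11: 15 XOR 11 = 4
Nim-value = 4

4


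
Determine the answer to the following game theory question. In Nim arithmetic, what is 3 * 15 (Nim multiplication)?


Nim multiplication is bilinear over XOR: (u XOR v) * w = (u*w) XOR (v*w).
So we split each operand into its bit components and XOR the pairwise Nim products.
3 = 1 + 2 (as XOR of powers of 2).
15 = 1 + 2 + 4 + 8 (as XOR of powers of 2).
Using the standard Nim-product table on single bits:
  2*2 = 3,   2*4 = 8,   2*8 = 12,
  4*4 = 6,   4*8 = 11,  8*8 = 13,
and  1*x = x (identity), k*l = l*k (commutative).
Pairwise Nim products:
  1 * 1 = 1
  1 * 2 = 2
  1 * 4 = 4
  1 * 8 = 8
  2 * 1 = 2
  2 * 2 = 3
  2 * 4 = 8
  2 * 8 = 12
XOR them: 1 XOR 2 XOR 4 XOR 8 XOR 2 XOR 3 XOR 8 XOR 12 = 10.
Result: 3 * 15 = 10 (in Nim).

10


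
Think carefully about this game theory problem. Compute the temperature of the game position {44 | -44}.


The game is {44 | -44}, a switch {a | b} with numbers a > b.
Cooling {a | b} by t gives {a - t | b + t}, which stops being hot when a - t = b + t, i.e. at t = (a - b)/2. So the temperature of a switch is (a - b)/2.
Temperature = (Left option - Right option) / 2
= (44 - (-44)) / 2
= 88 / 2
= 44

44


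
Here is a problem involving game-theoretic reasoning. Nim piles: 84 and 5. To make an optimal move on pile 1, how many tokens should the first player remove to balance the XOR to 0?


Piles: 84 and 5
Current XOR: 84 XOR 5 = 81 (non-zero, so this is an N-position).
To make the XOR zero, we need to find a move that balances the piles.
For pile 1 (size 84): target = 84 XOR 81 = 5
We reduce pile 1 from 84 to 5.
Tokens removed: 84 - 5 = 79
Verification: 5 XOR 5 = 0

79


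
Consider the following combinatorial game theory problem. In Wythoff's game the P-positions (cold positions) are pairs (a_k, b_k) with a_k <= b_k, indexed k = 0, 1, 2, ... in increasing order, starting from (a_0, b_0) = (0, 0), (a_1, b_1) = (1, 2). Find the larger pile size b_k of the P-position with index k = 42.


By Wythoff's theorem, a_k = floor(k * phi) and b_k = floor(k * phi^2) = a_k + k, where phi = (1 + sqrt(5))/2 is the golden ratio.
phi = (1 + sqrt(5))/2 = 1.618034
phi^2 = phi + 1 = 2.618034
k = 42
k * phi^2 = 42 * 2.618034 = 109.957428
b_42 = floor(k * phi^2) = 109 (check: a_42 + k = 67 + 42 = 109)

109


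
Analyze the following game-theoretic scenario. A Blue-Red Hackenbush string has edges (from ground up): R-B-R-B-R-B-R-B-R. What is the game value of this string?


Edges (from ground): R-B-R-B-R-B-R-B-R
By Berlekamp's sign-expansion rule, a Blue-Red Hackenbush stalk has the value of the surreal number whose sign sequence is the edge sequence with B -> + and R -> -.
Sign sequence: -+-+-+-+-
Trace the sign expansion in the surreal number tree, starting from 0:
Edge 1: R (sign -) -> bounds (-inf, 0), value = -1
Edge 2: B (sign +) -> bounds (-1, 0), value = -1/2
Edge 3: R (sign -) -> bounds (-1, -1/2), value = -3/4
Edge 4: B (sign +) -> bounds (-3/4, -1/2), value = -5/8
Edge 5: R (sign -) -> bounds (-3/4, -5/8), value = -11/16
Edge 6: B (sign +) -> bounds (-11/16, -5/8), value = -21/32
Edge 7: R (sign -) -> bounds (-11/16, -21/32), value = -43/64
Edge 8: B (sign +) -> bounds (-43/64, -21/32), value = -85/128
Edge 9: R (sign -) -> bounds (-43/64, -85/128), value = -171/256
Game value = -171/256

-171/256


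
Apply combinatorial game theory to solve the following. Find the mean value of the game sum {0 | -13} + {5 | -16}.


G1 = {0 | -13}, G2 = {5 | -16}
Each is a switch {a | b} with numbers a > b; its mean value is (a + b)/2, and mean value is additive over game sums: m(G1 + G2) = m(G1) + m(G2).
Mean of G1 = (0 + (-13))/2 = -13/2 = -13/2
Mean of G2 = (5 + (-16))/2 = -11/2 = -11/2
Mean of G1 + G2 = -13/2 + -11/2 = -12

-12


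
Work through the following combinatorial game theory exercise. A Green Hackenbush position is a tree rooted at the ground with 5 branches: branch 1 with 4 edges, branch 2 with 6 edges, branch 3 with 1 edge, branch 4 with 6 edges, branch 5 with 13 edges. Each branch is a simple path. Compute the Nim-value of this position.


The tree has 5 branches from the ground vertex.
In Green Hackenbush, the Nim-value of a simple path of length k is k.
Branch 1: length 4, Nim-value = 4
Branch 2: length 6, Nim-value = 6
Branch 3: length 1, Nim-value = 1
Branch 4: length 6, Nim-value = 6
Branch 5: length 13, Nim-value = 13
Total Nim-value = XOR of all branch values:
0 XOR 4 = 4
4 XOR 6 = 2
2 XOR 1 = 3
3 XOR 6 = 5
5 XOR 13 = 8
Nim-value of the tree = 8

8


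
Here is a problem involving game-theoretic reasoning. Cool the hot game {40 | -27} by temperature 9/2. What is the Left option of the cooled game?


Original game: {40 | -27} (a switch {a | b} with a > b).
Cooling by t (for t below the temperature (a - b)/2 = 67/2) taxes each move by t: {a | b} cooled by t is {a - t | b + t}.
Cooling amount: t = 9/2
Cooled Left option: 40 - 9/2 = 71/2
Cooled Right option: -27 + 9/2 = -45/2
Cooled game: {71/2 | -45/2}
Left option = 71/2

71/2


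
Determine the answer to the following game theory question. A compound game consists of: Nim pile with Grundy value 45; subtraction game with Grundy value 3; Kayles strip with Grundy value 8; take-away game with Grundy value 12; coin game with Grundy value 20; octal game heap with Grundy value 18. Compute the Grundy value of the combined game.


By the Sprague-Grundy theorem, the Grundy value of a sum of games is the XOR of individual Grundy values.
Nim pile: Grundy value = 45. Running XOR: 0 XOR 45 = 45
subtraction game: Grundy value = 3. Running XOR: 45 XOR 3 = 46
Kayles strip: Grundy value = 8. Running XOR: 46 XOR 8 = 38
take-away game: Grundy value = 12. Running XOR: 38 XOR 12 = 42
coin game: Grundy value = 20. Running XOR: 42 XOR 20 = 62
octal game heap: Grundy value = 18. Running XOR: 62 XOR 18 = 44
The combined Grundy value is 44.

44


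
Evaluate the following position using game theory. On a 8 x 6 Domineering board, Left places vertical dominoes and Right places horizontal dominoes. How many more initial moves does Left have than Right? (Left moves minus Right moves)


Board is 8 x 6 (rows x cols).
Left (vertical) placements: (rows-1) * cols = 7 * 6 = 42
Right (horizontal) placements: rows * (cols-1) = 8 * 5 = 40
Advantage = Left - Right = 42 - 40 = 2

2


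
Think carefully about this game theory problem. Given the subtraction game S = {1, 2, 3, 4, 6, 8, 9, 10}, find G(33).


The subtraction set is S = {1, 2, 3, 4, 6, 8, 9, 10}.
G(k) = mex{ G(k - s) : s in S, s <= k }. We compute iteratively: G(0) = 0.
G(1) = mex({0}) = 1
G(2) = mex({0, 1}) = 2
G(3) = mex({0, 1, 2}) = 3
G(4) = mex({0, 1, 2, 3}) = 4
G(5) = mex({1, 2, 3, 4}) = 0
G(6) = mex({0, 2, 3, 4}) = 1
G(7) = mex({0, 1, 3, 4}) = 2
G(8) = mex({0, 1, 2, 4}) = 3
G(9) = mex({0, 1, 2, 3}) = 4
G(10) = mex({0, 1, 2, 3, 4}) = 5
G(11) = mex({0, 1, 2, 3, 4, 5}) = 6
G(12) = mex({1, 2, 3, 4, 5, 6}) = 0
G(13) = mex({0, 2, 3, 4, 5, 6}) = 1
G(14) = mex({0, 1, 3, 4, 5, 6}) = 2
G(15) = mex({0, 1, 2, 4, 6}) = 3
G(16) = mex({0, 1, 2, 3, 5}) = 4
G(17) = mex({1, 2, 3, 4, 6}) = 0
G(18) = mex({0, 2, 3, 4, 5}) = 1
G(19) = mex({0, 1, 3, 4, 5, 6}) = 2
G(20) = mex({0, 1, 2, 4, 5, 6}) = 3
G(21) = mex({0, 1, 2, 3, 6}) = 4
Observe that G(12)..G(21) = 0, 1, 2, 3, 4, 0, 1, 2, 3, 4 repeats G(0)..G(9) = 0, 1, 2, 3, 4, 0, 1, 2, 3, 4.
For k >= max(S) = 10, G(k) is determined by the previous 10 values G(k-10)..G(k-1); a window of 10 consecutive values has recurred shifted by 12, so by induction G(k + 12) = G(k) for all k >= 0: the sequence is periodic from the start with period 12.
One period: G(0..11) = 0, 1, 2, 3, 4, 0, 1, 2, 3, 4, 5, 6.
33 mod 12 = 9, so G(33) = G(9) = 4.

4


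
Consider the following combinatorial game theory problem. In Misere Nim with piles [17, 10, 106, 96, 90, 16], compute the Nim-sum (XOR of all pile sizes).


We need the XOR (exclusive or) of all pile sizes.
After XOR-ing pile 1 (size 17): 0 XOR 17 = 17
After XOR-ing pile 2 (size 10): 17 XOR 10 = 27
After XOR-ing pile 3 (size 106): 27 XOR 106 = 113
After XOR-ing pile 4 (size 96): 113 XOR 96 = 17
After XOR-ing pile 5 (size 90): 17 XOR 90 = 75
After XOR-ing pile 6 (size 16): 75 XOR 16 = 91
The Nim-value of this position is 91.

91


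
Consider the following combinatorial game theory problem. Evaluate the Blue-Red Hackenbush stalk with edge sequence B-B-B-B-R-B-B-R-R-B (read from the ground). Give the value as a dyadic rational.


Edges (from ground): B-B-B-B-R-B-B-R-R-B
By Berlekamp's sign-expansion rule, a Blue-Red Hackenbush stalk has the value of the surreal number whose sign sequence is the edge sequence with B -> + and R -> -.
Sign sequence: ++++-++--+
Trace the sign expansion in the surreal number tree, starting from 0:
Edge 1: B (sign +) -> bounds (0, +inf), value = 1
Edge 2: B (sign +) -> bounds (1, +inf), value = 2
Edge 3: B (sign +) -> bounds (2, +inf), value = 3
Edge 4: B (sign +) -> bounds (3, +inf), value = 4
Edge 5: R (sign -) -> bounds (3, 4), value = 7/2
Edge 6: B (sign +) -> bounds (7/2, 4), value = 15/4
Edge 7: B (sign +) -> bounds (15/4, 4), value = 31/8
Edge 8: R (sign -) -> bounds (15/4, 31/8), value = 61/16
Edge 9: R (sign -) -> bounds (15/4, 61/16), value = 121/32
Edge 10: B (sign +) -> bounds (121/32, 61/16), value = 243/64
Game value = 243/64

243/64


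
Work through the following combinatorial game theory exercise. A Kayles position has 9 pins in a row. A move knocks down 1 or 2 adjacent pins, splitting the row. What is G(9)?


Kayles: a move removes 1 or 2 adjacent pins from a contiguous row.
Removing pins from a row of k leaves two independent rows (a, b) with a + b = k - 1 (one pin) or a + b = k - 2 (two pins); an end removal gives a = 0.
By Sprague-Grundy, G(k) = mex{ G(a) XOR G(b) } over all these splits. G(0) = 0.
G(1): splits (0,0):0^0=0 -> mex({0}) = 1
G(2): splits (0,1):0^1=1 (0,0):0^0=0 -> mex({0, 1}) = 2
G(3): splits (0,2):0^2=2 (1,1):1^1=0 (0,1):0^1=1 -> mex({0, 1, 2}) = 3
G(4): splits (0,3):0^3=3 (1,2):1^2=3 (0,2):0^2=2 (1,1):1^1=0 -> mex({0, 2, 3}) = 1
G(5): splits (0,4):0^1=1 (1,3):1^3=2 (2,2):2^2=0 (0,3):0^3=3 (1,2):1^2=3 -> mex({0, 1, 2, 3}) = 4
G(6) = mex({0, 1, 2, 4}) = 3
G(7) = mex({0, 1, 3, 4, 5}) = 2
G(8) = mex({0, 2, 3, 5, 6}) = 1
G(9) = mex({0, 1, 2, 3, 6, 7}) = 4
Therefore G(9) = 4.

4


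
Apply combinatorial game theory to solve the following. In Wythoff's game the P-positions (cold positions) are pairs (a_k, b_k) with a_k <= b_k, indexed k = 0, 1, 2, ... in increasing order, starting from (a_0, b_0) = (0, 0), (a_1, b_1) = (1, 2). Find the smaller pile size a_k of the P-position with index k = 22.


By Wythoff's theorem, a_k = floor(k * phi) and b_k = floor(k * phi^2) = a_k + k, where phi = (1 + sqrt(5))/2 is the golden ratio.
phi = (1 + sqrt(5))/2 = 1.618034
k = 22
k * phi = 22 * 1.618034 = 35.596748
a_22 = floor(k * phi) = 35

35


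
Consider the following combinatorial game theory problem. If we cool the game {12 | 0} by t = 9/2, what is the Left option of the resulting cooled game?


Original game: {12 | 0} (a switch {a | b} with a > b).
Cooling by t (for t below the temperature (a - b)/2 = 6) taxes each move by t: {a | b} cooled by t is {a - t | b + t}.
Cooling amount: t = 9/2
Cooled Left option: 12 - 9/2 = 15/2
Cooled Right option: 0 + 9/2 = 9/2
Cooled game: {15/2 | 9/2}
Left option = 15/2

15/2


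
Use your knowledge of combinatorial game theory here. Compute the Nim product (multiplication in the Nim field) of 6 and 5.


Nim multiplication is bilinear over XOR: (u XOR v) * w = (u*w) XOR (v*w).
So we split each operand into its bit components and XOR the pairwise Nim products.
6 = 2 + 4 (as XOR of powers of 2).
5 = 1 + 4 (as XOR of powers of 2).
Using the standard Nim-product table on single bits:
  2*2 = 3,   2*4 = 8,   2*8 = 12,
  4*4 = 6,   4*8 = 11,  8*8 = 13,
and  1*x = x (identity), k*l = l*k (commutative).
Pairwise Nim products:
  2 * 1 = 2
  2 * 4 = 8
  4 * 1 = 4
  4 * 4 = 6
XOR them: 2 XOR 8 XOR 4 XOR 6 = 8.
Result: 6 * 5 = 8 (in Nim).

8


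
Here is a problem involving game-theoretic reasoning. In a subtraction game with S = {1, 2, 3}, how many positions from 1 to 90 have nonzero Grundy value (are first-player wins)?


Subtraction set S = {1, 2, 3}, so G(n) = n mod 4.
G(n) = 0 when n is a multiple of 4.
Multiples of 4 in [1, 90]: 22
N-positions (nonzero Grundy) = 90 - 22 = 68

68


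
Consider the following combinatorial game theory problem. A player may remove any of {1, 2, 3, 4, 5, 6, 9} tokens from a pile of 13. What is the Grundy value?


The subtraction set is S = {1, 2, 3, 4, 5, 6, 9}.
G(k) = mex{ G(k - s) : s in S, s <= k }. We compute iteratively: G(0) = 0.
G(1) = mex({0}) = 1
G(2) = mex({0, 1}) = 2
G(3) = mex({0, 1, 2}) = 3
G(4) = mex({0, 1, 2, 3}) = 4
G(5) = mex({0, 1, 2, 3, 4}) = 5
G(6) = mex({0, 1, 2, 3, 4, 5}) = 6
G(7) = mex({1, 2, 3, 4, 5, 6}) = 0
G(8) = mex({0, 2, 3, 4, 5, 6}) = 1
G(9) = mex({0, 1, 3, 4, 5, 6}) = 2
G(10) = mex({0, 1, 2, 4, 5, 6}) = 3
G(11) = mex({0, 1, 2, 3, 5, 6}) = 4
G(12) = mex({0, 1, 2, 3, 4, 6}) = 5
G(13) = mex({0, 1, 2, 3, 4, 5}) = 6
Therefore G(13) = 6.

6


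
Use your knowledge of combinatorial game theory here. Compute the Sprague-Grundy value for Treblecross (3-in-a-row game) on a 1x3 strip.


Treblecross: place X on empty cells; 3-in-a-row wins.
Playing within two cells of an existing X lets the opponent win at once, so sensible play treats the cells i-2..i+2 around each X as dead. The player left with no safe cell loses, so this is a normal-play take-away game on strips of safe cells.
Placing X at cell i (0-indexed) of a strip of k safe cells leaves independent strips of sizes max(0, i-2) and max(0, k-i-3). Hence G(k) = mex{ G(max(0,i-2)) XOR G(max(0,k-i-3)) : 0 <= i < k }, with G(0) = 0.
G(1): splits (0,0):0^0=0 -> mex({0}) = 1
G(2): splits (0,0):0^0=0 -> mex({0}) = 1
G(3): splits (0,0):0^0=0 -> mex({0}) = 1
Therefore G(3) = 1.

1


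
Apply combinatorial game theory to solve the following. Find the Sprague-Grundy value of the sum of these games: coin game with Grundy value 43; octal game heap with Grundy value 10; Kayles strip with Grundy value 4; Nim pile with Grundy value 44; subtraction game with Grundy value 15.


By the Sprague-Grundy theorem, the Grundy value of a sum of games is the XOR of individual Grundy values.
coin game: Grundy value = 43. Running XOR: 0 XOR 43 = 43
octal game heap: Grundy value = 10. Running XOR: 43 XOR 10 = 33
Kayles strip: Grundy value = 4. Running XOR: 33 XOR 4 = 37
Nim pile: Grundy value = 44. Running XOR: 37 XOR 44 = 9
subtraction game: Grundy value = 15. Running XOR: 9 XOR 15 = 6
The combined Grundy value is 6.

6


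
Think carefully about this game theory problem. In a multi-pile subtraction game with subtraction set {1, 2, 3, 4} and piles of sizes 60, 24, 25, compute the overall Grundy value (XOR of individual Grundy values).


Subtraction set: {1, 2, 3, 4}
For this subtraction set, G(n) = n mod 5 (period = max + 1 = 5).
Pile 1 (size 60): G(60) = 60 mod 5 = 0
Pile 2 (size 24): G(24) = 24 mod 5 = 4
Pile 3 (size 25): G(25) = 25 mod 5 = 0
Total Grundy value = XOR of all: 0 XOR 4 XOR 0 = 4

4


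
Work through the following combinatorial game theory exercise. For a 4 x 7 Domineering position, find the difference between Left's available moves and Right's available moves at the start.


Board is 4 x 7 (rows x cols).
Left (vertical) placements: (rows-1) * cols = 3 * 7 = 21
Right (horizontal) placements: rows * (cols-1) = 4 * 6 = 24
Advantage = Left - Right = 21 - 24 = -3

-3


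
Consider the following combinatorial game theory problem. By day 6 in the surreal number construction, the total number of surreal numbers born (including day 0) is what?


Day 0: {|} = 0 is born. Count = 1.
Day n: the number of surreal numbers born by day n is 2^(n+1) - 1.
By day 0: 2^1 - 1 = 1
By day 1: 2^2 - 1 = 3
By day 2: 2^3 - 1 = 7
By day 3: 2^4 - 1 = 15
By day 4: 2^5 - 1 = 31
By day 5: 2^6 - 1 = 63
By day 6: 2^7 - 1 = 127
By day 6: 127 surreal numbers.

127


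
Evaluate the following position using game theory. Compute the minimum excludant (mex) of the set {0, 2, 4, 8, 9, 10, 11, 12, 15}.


Set = {0, 2, 4, 8, 9, 10, 11, 12, 15}
0 is in the set.
1 is NOT in the set. This is the mex.
mex = 1

1


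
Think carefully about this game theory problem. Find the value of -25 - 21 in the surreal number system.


x = -25, y = 21
x - y = -25 - 21 = -46

-46


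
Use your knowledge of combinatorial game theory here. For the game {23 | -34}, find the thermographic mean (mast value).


Game = {23 | -34}, a switch {a | b} with numbers a > b.
Its thermograph has left wall a - t and right wall b + t, which meet at t = (a - b)/2, where both equal (a + b)/2. So the mast (mean value) is at (a + b)/2.
Mean = (23 + (-34))/2 = -11/2 = -11/2

-11/2


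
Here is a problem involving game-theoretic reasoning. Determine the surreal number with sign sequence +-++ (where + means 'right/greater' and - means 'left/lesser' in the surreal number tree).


Sign expansion: +-++
Rule: track bounds (lo, hi), initially (-inf, +inf). On '+', the current value becomes lo and we move to the simplest number in (value, hi): value + 1 if hi = +inf, otherwise the midpoint (value + hi)/2. On '-', the current value becomes hi and we move to value - 1 if lo = -inf, otherwise the midpoint (lo + value)/2.
Start at 0.
Step 1: sign = +, move right. Bounds: (0, +inf). Value = 1
Step 2: sign = -, move left. Bounds: (0, 1). Value = 1/2
Step 3: sign = +, move right. Bounds: (1/2, 1). Value = 3/4
Step 4: sign = +, move right. Bounds: (3/4, 1). Value = 7/8
The surreal number with sign expansion +-++ is 7/8.

7/8


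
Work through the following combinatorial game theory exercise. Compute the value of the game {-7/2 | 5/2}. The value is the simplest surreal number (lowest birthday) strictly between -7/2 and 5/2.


Left options: {-7/2}, max = -7/2
Right options: {5/2}, min = 5/2
All options are numbers and max(Left) < min(Right), so by the simplicity theorem the value is the simplest (earliest-born) number strictly between -7/2 and 5/2.
Integers -3 through 2 all lie strictly between -7/2 and 5/2.
Among integers, the simplest (lowest birthday = smallest |n|; 0 is born on day 0, +-n on day n) is 0.
No non-integer in the interval can be simpler: if x is a non-integer in the interval, then floor(x) or ceil(x) also lies in the interval (the interval contains an integer), and both are proper prefixes of x's sign expansion, i.e. born earlier. So the game value is 0.
Game value = 0

0


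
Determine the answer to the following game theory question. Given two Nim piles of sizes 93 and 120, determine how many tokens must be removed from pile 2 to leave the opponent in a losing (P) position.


Piles: 93 and 120
Current XOR: 93 XOR 120 = 37 (non-zero, so this is an N-position).
To make the XOR zero, we need to find a move that balances the piles.
For pile 2 (size 120): target = 120 XOR 37 = 93
We reduce pile 2 from 120 to 93.
Tokens removed: 120 - 93 = 27
Verification: 93 XOR 93 = 0

27


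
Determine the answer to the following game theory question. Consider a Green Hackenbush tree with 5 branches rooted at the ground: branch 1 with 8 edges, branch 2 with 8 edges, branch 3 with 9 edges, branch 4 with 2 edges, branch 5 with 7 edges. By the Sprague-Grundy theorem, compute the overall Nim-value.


The tree has 5 branches from the ground vertex.
In Green Hackenbush, the Nim-value of a simple path of length k is k.
Branch 1: length 8, Nim-value = 8
Branch 2: length 8, Nim-value = 8
Branch 3: length 9, Nim-value = 9
Branch 4: length 2, Nim-value = 2
Branch 5: length 7, Nim-value = 7
Total Nim-value = XOR of all branch values:
0 XOR 8 = 8
8 XOR 8 = 0
0 XOR 9 = 9
9 XOR 2 = 11
11 XOR 7 = 12
Nim-value of the tree = 12

12


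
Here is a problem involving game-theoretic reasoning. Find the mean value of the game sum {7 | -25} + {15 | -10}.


G1 = {7 | -25}, G2 = {15 | -10}
Each is a switch {a | b} with numbers a > b; its mean value is (a + b)/2, and mean value is additive over game sums: m(G1 + G2) = m(G1) + m(G2).
Mean of G1 = (7 + (-25))/2 = -18/2 = -9
Mean of G2 = (15 + (-10))/2 = 5/2 = 5/2
Mean of G1 + G2 = -9 + 5/2 = -13/2

-13/2


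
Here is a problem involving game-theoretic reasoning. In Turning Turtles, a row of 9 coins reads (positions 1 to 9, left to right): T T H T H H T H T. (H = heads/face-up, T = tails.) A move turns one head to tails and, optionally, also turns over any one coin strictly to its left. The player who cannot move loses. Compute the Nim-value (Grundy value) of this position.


Coins: T T H T H H T H T
Key fact: a single head at position k behaves exactly like a Nim heap of size k (turning it to T and optionally flipping a coin at j < k corresponds to moving the heap from k to j, or to 0), and heads combine as a disjunctive sum (two heads at the same place would cancel, matching j XOR j = 0). So the Nim-value is the XOR of the 1-indexed positions of the heads.
Face-up positions (1-indexed): [3, 5, 6, 8]
XOR 0 with 3: 0 XOR 3 = 3
XOR 3 with 5: 3 XOR 5 = 6
XOR 6 with 6: 6 XOR 6 = 0
XOR 0 with 8: 0 XOR 8 = 8
Nim-value = 8

8


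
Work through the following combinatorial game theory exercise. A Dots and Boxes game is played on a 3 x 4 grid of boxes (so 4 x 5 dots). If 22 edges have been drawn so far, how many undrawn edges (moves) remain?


Grid: 3 x 4 boxes, i.e. 4 rows and 5 columns of dots.
Horizontal edges: (rows + 1) * cols = 4 * 4 = 16
Vertical edges: rows * (cols + 1) = 3 * 5 = 15
Total edges: 16 + 15 = 31
Edges drawn: 22
Remaining: 31 - 22 = 9

9


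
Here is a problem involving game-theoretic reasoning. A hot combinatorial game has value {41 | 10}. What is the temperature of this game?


The game is {41 | 10}, a switch {a | b} with numbers a > b.
Cooling {a | b} by t gives {a - t | b + t}, which stops being hot when a - t = b + t, i.e. at t = (a - b)/2. So the temperature of a switch is (a - b)/2.
Temperature = (Left option - Right option) / 2
= (41 - (10)) / 2
= 31 / 2
= 31/2

31/2


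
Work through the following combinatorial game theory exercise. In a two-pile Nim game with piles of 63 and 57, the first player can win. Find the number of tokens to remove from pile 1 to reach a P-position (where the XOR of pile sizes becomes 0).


Piles: 63 and 57
Current XOR: 63 XOR 57 = 6 (non-zero, so this is an N-position).
To make the XOR zero, we need to find a move that balances the piles.
For pile 1 (size 63): target = 63 XOR 6 = 57
We reduce pile 1 from 63 to 57.
Tokens removed: 63 - 57 = 6
Verification: 57 XOR 57 = 0

6


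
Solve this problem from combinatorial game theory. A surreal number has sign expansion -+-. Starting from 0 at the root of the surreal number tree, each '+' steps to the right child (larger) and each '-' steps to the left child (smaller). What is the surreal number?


Sign expansion: -+-
Rule: track bounds (lo, hi), initially (-inf, +inf). On '+', the current value becomes lo and we move to the simplest number in (value, hi): value + 1 if hi = +inf, otherwise the midpoint (value + hi)/2. On '-', the current value becomes hi and we move to value - 1 if lo = -inf, otherwise the midpoint (lo + value)/2.
Start at 0.
Step 1: sign = -, move left. Bounds: (-inf, 0). Value = -1
Step 2: sign = +, move right. Bounds: (-1, 0). Value = -1/2
Step 3: sign = -, move left. Bounds: (-1, -1/2). Value = -3/4
The surreal number with sign expansion -+- is -3/4.

-3/4


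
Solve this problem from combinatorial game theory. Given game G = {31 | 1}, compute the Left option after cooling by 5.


Original game: {31 | 1} (a switch {a | b} with a > b).
Cooling by t (for t below the temperature (a - b)/2 = 15) taxes each move by t: {a | b} cooled by t is {a - t | b + t}.
Cooling amount: t = 5
Cooled Left option: 31 - 5 = 26
Cooled Right option: 1 + 5 = 6
Cooled game: {26 | 6}
Left option = 26

26


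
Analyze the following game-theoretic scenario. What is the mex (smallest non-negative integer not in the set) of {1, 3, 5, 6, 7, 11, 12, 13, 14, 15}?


Set = {1, 3, 5, 6, 7, 11, 12, 13, 14, 15}
0 is NOT in the set. This is the mex.
mex = 0

0


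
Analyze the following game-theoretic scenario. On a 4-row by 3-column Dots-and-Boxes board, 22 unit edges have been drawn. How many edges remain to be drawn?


Grid: 4 x 3 boxes, i.e. 5 rows and 4 columns of dots.
Horizontal edges: (rows + 1) * cols = 5 * 3 = 15
Vertical edges: rows * (cols + 1) = 4 * 4 = 16
Total edges: 15 + 16 = 31
Edges drawn: 22
Remaining: 31 - 22 = 9

9


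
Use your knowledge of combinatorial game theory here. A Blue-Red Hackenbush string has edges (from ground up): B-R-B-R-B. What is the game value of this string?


Edges (from ground): B-R-B-R-B
By Berlekamp's sign-expansion rule, a Blue-Red Hackenbush stalk has the value of the surreal number whose sign sequence is the edge sequence with B -> + and R -> -.
Sign sequence: +-+-+
Trace the sign expansion in the surreal number tree, starting from 0:
Edge 1: B (sign +) -> bounds (0, +inf), value = 1
Edge 2: R (sign -) -> bounds (0, 1), value = 1/2
Edge 3: B (sign +) -> bounds (1/2, 1), value = 3/4
Edge 4: R (sign -) -> bounds (1/2, 3/4), value = 5/8
Edge 5: B (sign +) -> bounds (5/8, 3/4), value = 11/16
Game value = 11/16

11/16


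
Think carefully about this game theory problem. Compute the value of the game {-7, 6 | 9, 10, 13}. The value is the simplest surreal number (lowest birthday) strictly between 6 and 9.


Left options: {-7, 6}, max = 6
Right options: {9, 10, 13}, min = 9
All options are numbers and max(Left) < min(Right), so by the simplicity theorem the value is the simplest (earliest-born) number strictly between 6 and 9.
Integers 7 through 8 all lie strictly between 6 and 9.
Among integers, the simplest (lowest birthday = smallest |n|; 0 is born on day 0, +-n on day n) is 7.
No non-integer in the interval can be simpler: if x is a non-integer in the interval, then floor(x) or ceil(x) also lies in the interval (the interval contains an integer), and both are proper prefixes of x's sign expansion, i.e. born earlier. So the game value is 7.
Game value = 7

7


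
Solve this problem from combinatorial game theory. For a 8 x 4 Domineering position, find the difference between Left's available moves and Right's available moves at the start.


Board is 8 x 4 (rows x cols).
Left (vertical) placements: (rows-1) * cols = 7 * 4 = 28
Right (horizontal) placements: rows * (cols-1) = 8 * 3 = 24
Advantage = Left - Right = 28 - 24 = 4

4


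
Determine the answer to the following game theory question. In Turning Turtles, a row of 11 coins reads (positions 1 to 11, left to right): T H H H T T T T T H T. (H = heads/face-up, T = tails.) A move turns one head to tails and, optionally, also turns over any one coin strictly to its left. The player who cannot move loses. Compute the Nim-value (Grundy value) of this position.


Coins: T H H H T T T T T H T
Key fact: a single head at position k behaves exactly like a Nim heap of size k (turning it to T and optionally flipping a coin at j < k corresponds to moving the heap from k to j, or to 0), and heads combine as a disjunctive sum (two heads at the same place would cancel, matching j XOR j = 0). So the Nim-value is the XOR of the 1-indexed positions of the heads.
Face-up positions (1-indexed): [2, 3, 4, 10]
XOR 0 with 2: 0 XOR 2 = 2
XOR 2 with 3: 2 XOR 3 = 1
XOR 1 with 4: 1 XOR 4 = 5
XOR 5 with 10: 5 XOR 10 = 15
Nim-value = 15

15


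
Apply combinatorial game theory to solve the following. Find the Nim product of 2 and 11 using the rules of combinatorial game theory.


Nim multiplication is bilinear over XOR: (u XOR v) * w = (u*w) XOR (v*w).
So we split each operand into its bit components and XOR the pairwise Nim products.
2 = 2 (as XOR of powers of 2).
11 = 1 + 2 + 8 (as XOR of powers of 2).
Using the standard Nim-product table on single bits:
  2*2 = 3,   2*4 = 8,   2*8 = 12,
  4*4 = 6,   4*8 = 11,  8*8 = 13,
and  1*x = x (identity), k*l = l*k (commutative).
Pairwise Nim products:
  2 * 1 = 2
  2 * 2 = 3
  2 * 8 = 12
XOR them: 2 XOR 3 XOR 12 = 13.
Result: 2 * 11 = 13 (in Nim).

13


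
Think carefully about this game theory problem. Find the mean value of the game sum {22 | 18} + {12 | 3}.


G1 = {22 | 18}, G2 = {12 | 3}
Each is a switch {a | b} with numbers a > b; its mean value is (a + b)/2, and mean value is additive over game sums: m(G1 + G2) = m(G1) + m(G2).
Mean of G1 = (22 + (18))/2 = 40/2 = 20
Mean of G2 = (12 + (3))/2 = 15/2 = 15/2
Mean of G1 + G2 = 20 + 15/2 = 55/2

55/2


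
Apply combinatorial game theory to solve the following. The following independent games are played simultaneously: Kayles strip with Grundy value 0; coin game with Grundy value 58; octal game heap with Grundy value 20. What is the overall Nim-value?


By the Sprague-Grundy theorem, the Grundy value of a sum of games is the XOR of individual Grundy values.
Kayles strip: Grundy value = 0. Running XOR: 0 XOR 0 = 0
coin game: Grundy value = 58. Running XOR: 0 XOR 58 = 58
octal game heap: Grundy value = 20. Running XOR: 58 XOR 20 = 46
The combined Grundy value is 46.

46


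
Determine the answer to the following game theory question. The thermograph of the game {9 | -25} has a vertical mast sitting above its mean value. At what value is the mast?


Game = {9 | -25}, a switch {a | b} with numbers a > b.
Its thermograph has left wall a - t and right wall b + t, which meet at t = (a - b)/2, where both equal (a + b)/2. So the mast (mean value) is at (a + b)/2.
Mean = (9 + (-25))/2 = -16/2 = -8

-8


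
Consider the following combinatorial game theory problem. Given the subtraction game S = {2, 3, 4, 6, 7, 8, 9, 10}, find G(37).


The subtraction set is S = {2, 3, 4, 6, 7, 8, 9, 10}.
G(k) = mex{ G(k - s) : s in S, s <= k }. We compute iteratively: G(0) = 0.
G(1) = mex({}) = 0
G(2) = mex({0}) = 1
G(3) = mex({0}) = 1
G(4) = mex({0, 1}) = 2
G(5) = mex({0, 1}) = 2
G(6) = mex({0, 1, 2}) = 3
G(7) = mex({0, 1, 2}) = 3
G(8) = mex({0, 1, 2, 3}) = 4
G(9) = mex({0, 1, 2, 3}) = 4
G(10) = mex({0, 1, 2, 3, 4}) = 5
G(11) = mex({0, 1, 2, 3, 4}) = 5
G(12) = mex({1, 2, 3, 4, 5}) = 0
G(13) = mex({1, 2, 3, 4, 5}) = 0
G(14) = mex({0, 2, 3, 4, 5}) = 1
G(15) = mex({0, 2, 3, 4, 5}) = 1
G(16) = mex({0, 1, 3, 4, 5}) = 2
G(17) = mex({0, 1, 3, 4, 5}) = 2
G(18) = mex({0, 1, 2, 4, 5}) = 3
G(19) = mex({0, 1, 2, 4, 5}) = 3
G(20) = mex({0, 1, 2, 3, 5}) = 4
G(21) = mex({0, 1, 2, 3, 5}) = 4
Observe that G(12)..G(21) = 0, 0, 1, 1, 2, 2, 3, 3, 4, 4 repeats G(0)..G(9) = 0, 0, 1, 1, 2, 2, 3, 3, 4, 4.
For k >= max(S) = 10, G(k) is determined by the previous 10 values G(k-10)..G(k-1); a window of 10 consecutive values has recurred shifted by 12, so by induction G(k + 12) = G(k) for all k >= 0: the sequence is periodic from the start with period 12.
One period: G(0..11) = 0, 0, 1, 1, 2, 2, 3, 3, 4, 4, 5, 5.
37 mod 12 = 1, so G(37) = G(1) = 0.

0


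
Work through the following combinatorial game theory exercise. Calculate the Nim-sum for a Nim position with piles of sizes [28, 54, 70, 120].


We need the XOR (exclusive or) of all pile sizes.
After XOR-ing pile 1 (size 28): 0 XOR 28 = 28
After XOR-ing pile 2 (size 54): 28 XOR 54 = 42
After XOR-ing pile 3 (size 70): 42 XOR 70 = 108
After XOR-ing pile 4 (size 120): 108 XOR 120 = 20
The Nim-value of this position is 20.

20


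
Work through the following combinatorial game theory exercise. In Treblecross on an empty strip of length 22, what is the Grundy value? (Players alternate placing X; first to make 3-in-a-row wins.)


Treblecross: place X on empty cells; 3-in-a-row wins.
Playing within two cells of an existing X lets the opponent win at once, so sensible play treats the cells i-2..i+2 around each X as dead. The player left with no safe cell loses, so this is a normal-play take-away game on strips of safe cells.
Placing X at cell i (0-indexed) of a strip of k safe cells leaves independent strips of sizes max(0, i-2) and max(0, k-i-3). Hence G(k) = mex{ G(max(0,i-2)) XOR G(max(0,k-i-3)) : 0 <= i < k }, with G(0) = 0.
G(1): splits (0,0):0^0=0 -> mex({0}) = 1
G(2): splits (0,0):0^0=0 -> mex({0}) = 1
G(3): splits (0,0):0^0=0 -> mex({0}) = 1
G(4): splits (0,1):0^1=1 (0,0):0^0=0 -> mex({0, 1}) = 2
G(5): splits (0,2):0^1=1 (0,1):0^1=1 (0,0):0^0=0 -> mex({0, 1}) = 2
G(6) = mex({1}) = 0
G(7) = mex({0, 1, 2}) = 3
G(8) = mex({0, 1, 2}) = 3
G(9) = mex({0, 2}) = 1
G(10) = mex({0, 2, 3}) = 1
G(11) = mex({0, 3}) = 1
G(12) = mex({1, 3}) = 0
G(13) = mex({0, 1, 2, 3}) = 4
G(14) = mex({0, 1, 2}) = 3
G(15) = mex({0, 1, 2}) = 3
G(16) = mex({0, 1, 2, 4}) = 3
G(17) = mex({0, 1, 3, 4}) = 2
G(18) = mex({0, 1, 3, 4}) = 2
G(19) = mex({0, 1, 3, 5}) = 2
G(20) = mex({0, 1, 2, 3, 5}) = 4
G(21) = mex({0, 1, 2, 3, 5}) = 4
G(22) = mex({1, 2, 6}) = 0
Therefore G(22) = 0.

0


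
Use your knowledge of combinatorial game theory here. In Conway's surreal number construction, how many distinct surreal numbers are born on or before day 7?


Day 0: {|} = 0 is born. Count = 1.
Day n: the number of surreal numbers born by day n is 2^(n+1) - 1.
By day 0: 2^1 - 1 = 1
By day 1: 2^2 - 1 = 3
By day 2: 2^3 - 1 = 7
By day 3: 2^4 - 1 = 15
By day 4: 2^5 - 1 = 31
By day 5: 2^6 - 1 = 63
By day 6: 2^7 - 1 = 127
By day 7: 2^8 - 1 = 255
By day 7: 255 surreal numbers.

255


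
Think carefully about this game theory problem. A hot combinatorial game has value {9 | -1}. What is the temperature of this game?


The game is {9 | -1}, a switch {a | b} with numbers a > b.
Cooling {a | b} by t gives {a - t | b + t}, which stops being hot when a - t = b + t, i.e. at t = (a - b)/2. So the temperature of a switch is (a - b)/2.
Temperature = (Left option - Right option) / 2
= (9 - (-1)) / 2
= 10 / 2
= 5

5


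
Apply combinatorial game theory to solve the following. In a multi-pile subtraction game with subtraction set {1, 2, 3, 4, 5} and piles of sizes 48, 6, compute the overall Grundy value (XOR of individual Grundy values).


Subtraction set: {1, 2, 3, 4, 5}
For this subtraction set, G(n) = n mod 6 (period = max + 1 = 6).
Pile 1 (size 48): G(48) = 48 mod 6 = 0
Pile 2 (size 6): G(6) = 6 mod 6 = 0
Total Grundy value = XOR of all: 0 XOR 0 = 0

0


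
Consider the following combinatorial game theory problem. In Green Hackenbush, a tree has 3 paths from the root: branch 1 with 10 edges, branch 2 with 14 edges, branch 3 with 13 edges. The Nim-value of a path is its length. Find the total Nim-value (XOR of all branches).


The tree has 3 branches from the ground vertex.
In Green Hackenbush, the Nim-value of a simple path of length k is k.
Branch 1: length 10, Nim-value = 10
Branch 2: length 14, Nim-value = 14
Branch 3: length 13, Nim-value = 13
Total Nim-value = XOR of all branch values:
0 XOR 10 = 10
10 XOR 14 = 4
4 XOR 13 = 9
Nim-value of the tree = 9

9


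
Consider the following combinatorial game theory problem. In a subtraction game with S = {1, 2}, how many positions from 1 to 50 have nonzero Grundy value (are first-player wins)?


Subtraction set S = {1, 2}, so G(n) = n mod 3.
G(n) = 0 when n is a multiple of 3.
Multiples of 3 in [1, 50]: 16
N-positions (nonzero Grundy) = 50 - 16 = 34

34


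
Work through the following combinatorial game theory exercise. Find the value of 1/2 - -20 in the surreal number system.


x = 1/2, y = -20
Converting to common denominator: 2
x = 1/2, y = -40/2
x - y = 1/2 - -20 = 41/2

41/2


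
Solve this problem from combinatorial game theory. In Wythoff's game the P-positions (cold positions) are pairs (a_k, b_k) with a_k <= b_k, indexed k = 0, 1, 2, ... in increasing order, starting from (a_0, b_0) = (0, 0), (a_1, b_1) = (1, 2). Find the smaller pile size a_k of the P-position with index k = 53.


By Wythoff's theorem, a_k = floor(k * phi) and b_k = floor(k * phi^2) = a_k + k, where phi = (1 + sqrt(5))/2 is the golden ratio.
phi = (1 + sqrt(5))/2 = 1.618034
k = 53
k * phi = 53 * 1.618034 = 85.755801
a_53 = floor(k * phi) = 85

85


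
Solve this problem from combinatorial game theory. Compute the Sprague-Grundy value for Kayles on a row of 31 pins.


Kayles: a move removes 1 or 2 adjacent pins from a contiguous row.
Removing pins from a row of k leaves two independent rows (a, b) with a + b = k - 1 (one pin) or a + b = k - 2 (two pins); an end removal gives a = 0.
By Sprague-Grundy, G(k) = mex{ G(a) XOR G(b) } over all these splits. G(0) = 0.
G(1): splits (0,0):0^0=0 -> mex({0}) = 1
G(2): splits (0,1):0^1=1 (0,0):0^0=0 -> mex({0, 1}) = 2
G(3): splits (0,2):0^2=2 (1,1):1^1=0 (0,1):0^1=1 -> mex({0, 1, 2}) = 3
G(4): splits (0,3):0^3=3 (1,2):1^2=3 (0,2):0^2=2 (1,1):1^1=0 -> mex({0, 2, 3}) = 1
G(5): splits (0,4):0^1=1 (1,3):1^3=2 (2,2):2^2=0 (0,3):0^3=3 (1,2):1^2=3 -> mex({0, 1, 2, 3}) = 4
G(6) = mex({0, 1, 2, 4}) = 3
G(7) = mex({0, 1, 3, 4, 5}) = 2
G(8) = mex({0, 2, 3, 5, 6}) = 1
G(9) = mex({0, 1, 2, 3, 6, 7}) = 4
G(10) = mex({0, 1, 3, 4, 5, 7}) = 2
G(11) = mex({0, 1, 2, 3, 4, 5}) = 6
G(12) = mex({0, 1, 2, 3, 5, 6, 7}) = 4
G(13) = mex({0, 2, 3, 4, 6, 7}) = 1
G(14) = mex({0, 1, 4, 5, 6, 7}) = 2
G(15) = mex({0, 1, 2, 3, 4, 5, 6}) = 7
G(16) = mex({0, 2, 3, 5, 6, 7}) = 1
G(17) = mex({0, 1, 2, 3, 5, 6, 7}) = 4
G(18) = mex({0, 1, 2, 4, 5, 6}) = 3
G(19) = mex({0, 1, 3, 4, 5, 7}) = 2
G(20) = mex({0, 2, 3, 4, 5, 6, 7}) = 1
G(21) = mex({0, 1, 2, 3, 5, 6, 7}) = 4
G(22) = mex({0, 1, 2, 3, 4, 5, 7}) = 6
G(23) = mex({0, 1, 2, 3, 4, 5, 6}) = 7
G(24) = mex({0, 1, 2, 3, 5, 6, 7}) = 4
G(25) = mex({0, 2, 3, 4, 6, 7}) = 1
G(26) = mex({0, 1, 3, 4, 5, 6, 7}) = 2
G(27) = mex({0, 1, 2, 3, 4, 5, 6, 7}) = 8
G(28) = mex({0, 1, 2, 3, 4, 6, 7, 8}) = 5
G(29) = mex({0, 1, 2, 3, 5, 6, 7, 8, 9}) = 4
G(30) = mex({0, 1, 2, 3, 4, 5, 6, 9, 10}) = 7
G(31) = mex({0, 1, 3, 4, 5, 7, 10, 11}) = 2
Therefore G(31) = 2.

2


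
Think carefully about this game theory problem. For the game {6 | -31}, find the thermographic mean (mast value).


Game = {6 | -31}, a switch {a | b} with numbers a > b.
Its thermograph has left wall a - t and right wall b + t, which meet at t = (a - b)/2, where both equal (a + b)/2. So the mast (mean value) is at (a + b)/2.
Mean = (6 + (-31))/2 = -25/2 = -25/2

-25/2
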